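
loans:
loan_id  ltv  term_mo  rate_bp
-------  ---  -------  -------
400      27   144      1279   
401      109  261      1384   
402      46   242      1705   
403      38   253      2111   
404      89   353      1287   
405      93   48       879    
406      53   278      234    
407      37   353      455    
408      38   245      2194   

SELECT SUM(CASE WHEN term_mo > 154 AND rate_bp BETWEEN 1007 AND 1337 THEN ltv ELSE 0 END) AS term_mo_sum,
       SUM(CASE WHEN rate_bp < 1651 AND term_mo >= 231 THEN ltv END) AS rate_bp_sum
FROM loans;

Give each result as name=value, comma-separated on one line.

term_mo_sum=89, rate_bp_sum=288

[term_mo_sum: term_mo > 154 AND rate_bp BETWEEN 1007 AND 1337]
loan_id=400: ✗
loan_id=401: ✗
loan_id=402: ✗
loan_id=403: ✗
loan_id=404: ✓ → 89
loan_id=405: ✗
loan_id=406: ✗
loan_id=407: ✗
loan_id=408: ✗
term_mo_sum = 89
—
[rate_bp_sum: rate_bp < 1651 AND term_mo >= 231]
loan_id=400: ✗
loan_id=401: ✓ → 109
loan_id=402: ✗
loan_id=403: ✗
loan_id=404: ✓ → 89
loan_id=405: ✗
loan_id=406: ✓ → 53
loan_id=407: ✓ → 37
loan_id=408: ✗
rate_bp_sum = 109 + 89 + 53 + 37 = 288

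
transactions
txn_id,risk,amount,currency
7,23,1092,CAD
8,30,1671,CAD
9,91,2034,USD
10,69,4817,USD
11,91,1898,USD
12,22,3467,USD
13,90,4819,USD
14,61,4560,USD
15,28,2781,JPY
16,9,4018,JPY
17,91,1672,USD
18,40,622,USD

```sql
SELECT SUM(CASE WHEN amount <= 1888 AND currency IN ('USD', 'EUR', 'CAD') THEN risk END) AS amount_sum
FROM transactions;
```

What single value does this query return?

184

txn_id=7: ✓ → 23
txn_id=8: ✓ → 30
txn_id=9: ✗
txn_id=10: ✗
txn_id=11: ✗
txn_id=12: ✗
txn_id=13: ✗
txn_id=14: ✗
txn_id=15: ✗
txn_id=16: ✗
txn_id=17: ✓ → 91
txn_id=18: ✓ → 40
amount_sum = 23 + 30 + 91 + 40 = 184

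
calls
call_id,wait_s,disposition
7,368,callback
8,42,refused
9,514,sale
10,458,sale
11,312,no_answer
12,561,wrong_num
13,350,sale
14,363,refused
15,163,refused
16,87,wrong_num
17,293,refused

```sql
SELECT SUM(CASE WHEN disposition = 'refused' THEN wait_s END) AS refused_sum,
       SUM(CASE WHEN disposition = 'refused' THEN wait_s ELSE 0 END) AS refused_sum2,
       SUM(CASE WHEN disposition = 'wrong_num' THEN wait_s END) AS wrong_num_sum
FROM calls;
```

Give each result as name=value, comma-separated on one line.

refused_sum=861, refused_sum2=861, wrong_num_sum=648

[refused_sum: disposition = 'refused']
call_id=7: ✗
call_id=8: ✓ → 42
call_id=9: ✗
call_id=10: ✗
call_id=11: ✗
call_id=12: ✗
call_id=13: ✗
call_id=14: ✓ → 363
call_id=15: ✓ → 163
call_id=16: ✗
call_id=17: ✓ → 293
refused_sum = 42 + 363 + 163 + 293 = 861
—
[refused_sum2: disposition = 'refused']
call_id=7: ✗
call_id=8: ✓ → 42
call_id=9: ✗
call_id=10: ✗
call_id=11: ✗
call_id=12: ✗
call_id=13: ✗
call_id=14: ✓ → 363
call_id=15: ✓ → 163
call_id=16: ✗
call_id=17: ✓ → 293
refused_sum2 = 42 + 363 + 163 + 293 = 861
—
[wrong_num_sum: disposition = 'wrong_num']
call_id=7: ✗
call_id=8: ✗
call_id=9: ✗
call_id=10: ✗
call_id=11: ✗
call_id=12: ✓ → 561
call_id=13: ✗
call_id=14: ✗
call_id=15: ✗
call_id=16: ✓ → 87
call_id=17: ✗
wrong_num_sum = 561 + 87 = 648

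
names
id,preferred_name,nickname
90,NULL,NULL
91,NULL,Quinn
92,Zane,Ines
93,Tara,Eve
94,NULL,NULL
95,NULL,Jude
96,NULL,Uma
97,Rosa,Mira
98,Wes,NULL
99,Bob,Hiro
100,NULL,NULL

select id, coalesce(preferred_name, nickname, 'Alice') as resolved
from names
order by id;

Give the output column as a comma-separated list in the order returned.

id=90: preferred_name=NULL, nickname=NULL, → literal Alice → Alice
id=91: preferred_name=NULL, nickname=Quinn → Quinn
id=92: preferred_name=Zane → Zane
id=93: preferred_name=Tara → Tara
id=94: preferred_name=NULL, nickname=NULL, → literal Alice → Alice
id=95: preferred_name=NULL, nickname=Jude → Jude
id=96: preferred_name=NULL, nickname=Uma → Uma
id=97: preferred_name=Rosa → Rosa
id=98: preferred_name=Wes → Wes
id=99: preferred_name=Bob → Bob
id=100: preferred_name=NULL, nickname=NULL, → literal Alice → Alice

Alice, Quinn, Zane, Tara, Alice, Jude, Uma, Rosa, Wes, Bob, Alice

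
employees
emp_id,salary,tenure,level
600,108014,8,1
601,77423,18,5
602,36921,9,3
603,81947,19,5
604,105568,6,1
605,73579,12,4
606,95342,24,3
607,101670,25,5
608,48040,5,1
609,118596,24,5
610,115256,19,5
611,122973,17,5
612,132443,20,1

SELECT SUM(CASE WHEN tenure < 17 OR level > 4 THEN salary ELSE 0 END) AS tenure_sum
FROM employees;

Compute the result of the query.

emp_id=600: ✓ → 108014
emp_id=601: ✓ → 77423
emp_id=602: ✓ → 36921
emp_id=603: ✓ → 81947
emp_id=604: ✓ → 105568
emp_id=605: ✓ → 73579
emp_id=606: ✗
emp_id=607: ✓ → 101670
emp_id=608: ✓ → 48040
emp_id=609: ✓ → 118596
emp_id=610: ✓ → 115256
emp_id=611: ✓ → 122973
emp_id=612: ✗
tenure_sum = 108014 + 77423 + 36921 + 81947 + 105568 + 73579 + 101670 + 48040 + 118596 + 115256 + 122973 = 989987

989987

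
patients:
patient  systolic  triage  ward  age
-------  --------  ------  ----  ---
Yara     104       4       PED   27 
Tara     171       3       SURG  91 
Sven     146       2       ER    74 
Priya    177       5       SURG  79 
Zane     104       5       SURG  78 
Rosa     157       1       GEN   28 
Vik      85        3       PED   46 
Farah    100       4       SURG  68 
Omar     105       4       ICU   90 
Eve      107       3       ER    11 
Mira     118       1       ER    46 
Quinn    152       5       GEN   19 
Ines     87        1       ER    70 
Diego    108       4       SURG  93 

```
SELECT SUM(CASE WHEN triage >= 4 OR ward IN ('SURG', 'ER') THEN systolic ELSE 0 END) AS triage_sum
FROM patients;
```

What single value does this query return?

1479

patient=Yara: ✓ → 104
patient=Tara: ✓ → 171
patient=Sven: ✓ → 146
patient=Priya: ✓ → 177
patient=Zane: ✓ → 104
patient=Rosa: ✗
patient=Vik: ✗
patient=Farah: ✓ → 100
patient=Omar: ✓ → 105
patient=Eve: ✓ → 107
patient=Mira: ✓ → 118
patient=Quinn: ✓ → 152
patient=Ines: ✓ → 87
patient=Diego: ✓ → 108
triage_sum = 104 + 171 + 146 + 177 + 104 + 100 + 105 + 107 + 118 + 152 + 87 + 108 = 1479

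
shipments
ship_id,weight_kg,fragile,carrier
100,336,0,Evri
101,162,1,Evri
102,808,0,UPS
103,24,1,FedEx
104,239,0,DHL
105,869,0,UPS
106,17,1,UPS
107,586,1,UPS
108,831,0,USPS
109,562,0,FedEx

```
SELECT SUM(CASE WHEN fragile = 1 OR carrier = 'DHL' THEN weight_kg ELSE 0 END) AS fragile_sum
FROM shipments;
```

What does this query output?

ship_id=100: ✗
ship_id=101: ✓ → 162
ship_id=102: ✗
ship_id=103: ✓ → 24
ship_id=104: ✓ → 239
ship_id=105: ✗
ship_id=106: ✓ → 17
ship_id=107: ✓ → 586
ship_id=108: ✗
ship_id=109: ✗
fragile_sum = 162 + 24 + 239 + 17 + 586 = 1028

1028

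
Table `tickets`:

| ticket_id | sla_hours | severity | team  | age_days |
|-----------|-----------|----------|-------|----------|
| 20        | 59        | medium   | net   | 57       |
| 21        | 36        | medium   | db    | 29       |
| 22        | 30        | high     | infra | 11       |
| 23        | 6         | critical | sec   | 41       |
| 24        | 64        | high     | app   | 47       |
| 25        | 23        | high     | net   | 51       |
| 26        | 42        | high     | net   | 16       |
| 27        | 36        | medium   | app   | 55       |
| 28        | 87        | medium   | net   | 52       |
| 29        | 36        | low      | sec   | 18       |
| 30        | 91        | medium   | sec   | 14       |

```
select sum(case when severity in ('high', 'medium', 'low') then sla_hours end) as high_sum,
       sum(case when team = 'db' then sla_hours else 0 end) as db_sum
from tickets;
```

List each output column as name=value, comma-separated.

[high_sum: severity in ('high', 'medium', 'low')]
ticket_id=20: ✓ → 59
ticket_id=21: ✓ → 36
ticket_id=22: ✓ → 30
ticket_id=23: ✗
ticket_id=24: ✓ → 64
ticket_id=25: ✓ → 23
ticket_id=26: ✓ → 42
ticket_id=27: ✓ → 36
ticket_id=28: ✓ → 87
ticket_id=29: ✓ → 36
ticket_id=30: ✓ → 91
high_sum = 59 + 36 + 30 + 64 + 23 + 42 + 36 + 87 + 36 + 91 = 504
—
[db_sum: team = 'db']
ticket_id=20: ✗
ticket_id=21: ✓ → 36
ticket_id=22: ✗
ticket_id=23: ✗
ticket_id=24: ✗
ticket_id=25: ✗
ticket_id=26: ✗
ticket_id=27: ✗
ticket_id=28: ✗
ticket_id=29: ✗
ticket_id=30: ✗
db_sum = 36

high_sum=504, db_sum=36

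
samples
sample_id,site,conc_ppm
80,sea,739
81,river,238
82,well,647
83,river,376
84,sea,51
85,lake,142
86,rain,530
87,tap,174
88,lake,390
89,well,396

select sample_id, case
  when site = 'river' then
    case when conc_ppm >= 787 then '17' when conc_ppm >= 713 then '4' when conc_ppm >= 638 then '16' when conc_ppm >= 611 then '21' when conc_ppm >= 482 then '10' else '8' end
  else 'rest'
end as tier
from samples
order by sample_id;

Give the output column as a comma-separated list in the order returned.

rest, 8, rest, 8, rest, rest, rest, rest, rest, rest

sample_id=80: site='sea' → outer ELSE → rest
sample_id=81: site='river' → inner[ELSE] → 8
sample_id=82: site='well' → outer ELSE → rest
sample_id=83: site='river' → inner[ELSE] → 8
sample_id=84: site='sea' → outer ELSE → rest
sample_id=85: site='lake' → outer ELSE → rest
sample_id=86: site='rain' → outer ELSE → rest
sample_id=87: site='tap' → outer ELSE → rest
sample_id=88: site='lake' → outer ELSE → rest
sample_id=89: site='well' → outer ELSE → rest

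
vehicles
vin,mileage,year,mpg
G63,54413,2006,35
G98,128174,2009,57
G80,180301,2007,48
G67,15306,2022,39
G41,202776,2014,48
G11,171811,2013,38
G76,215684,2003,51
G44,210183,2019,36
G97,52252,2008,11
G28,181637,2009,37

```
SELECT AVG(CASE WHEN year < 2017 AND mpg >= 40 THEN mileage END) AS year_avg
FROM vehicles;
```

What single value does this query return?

181733.75

vin=G63: ✗
vin=G98: ✓ → 128174
vin=G80: ✓ → 180301
vin=G67: ✗
vin=G41: ✓ → 202776
vin=G11: ✗
vin=G76: ✓ → 215684
vin=G44: ✗
vin=G97: ✗
vin=G28: ✗
year_avg = (128174 + 180301 + 202776 + 215684) / 4 = 181733.75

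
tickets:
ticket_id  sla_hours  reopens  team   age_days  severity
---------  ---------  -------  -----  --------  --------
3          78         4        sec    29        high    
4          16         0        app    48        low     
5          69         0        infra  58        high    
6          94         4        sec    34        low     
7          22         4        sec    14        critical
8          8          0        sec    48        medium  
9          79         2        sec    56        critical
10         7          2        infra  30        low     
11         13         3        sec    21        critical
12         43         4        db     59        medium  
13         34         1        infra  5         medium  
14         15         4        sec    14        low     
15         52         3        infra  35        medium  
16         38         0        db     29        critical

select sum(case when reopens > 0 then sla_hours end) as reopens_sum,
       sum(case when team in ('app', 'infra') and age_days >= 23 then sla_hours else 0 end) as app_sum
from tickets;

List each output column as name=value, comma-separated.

[reopens_sum: reopens > 0]
ticket_id=3: ✓ → 78
ticket_id=4: ✗
ticket_id=5: ✗
ticket_id=6: ✓ → 94
ticket_id=7: ✓ → 22
ticket_id=8: ✗
ticket_id=9: ✓ → 79
ticket_id=10: ✓ → 7
ticket_id=11: ✓ → 13
ticket_id=12: ✓ → 43
ticket_id=13: ✓ → 34
ticket_id=14: ✓ → 15
ticket_id=15: ✓ → 52
ticket_id=16: ✗
reopens_sum = 78 + 94 + 22 + 79 + 7 + 13 + 43 + 34 + 15 + 52 = 437
—
[app_sum: team in ('app', 'infra') and age_days >= 23]
ticket_id=3: ✗
ticket_id=4: ✓ → 16
ticket_id=5: ✓ → 69
ticket_id=6: ✗
ticket_id=7: ✗
ticket_id=8: ✗
ticket_id=9: ✗
ticket_id=10: ✓ → 7
ticket_id=11: ✗
ticket_id=12: ✗
ticket_id=13: ✗
ticket_id=14: ✗
ticket_id=15: ✓ → 52
ticket_id=16: ✗
app_sum = 16 + 69 + 7 + 52 = 144

reopens_sum=437, app_sum=144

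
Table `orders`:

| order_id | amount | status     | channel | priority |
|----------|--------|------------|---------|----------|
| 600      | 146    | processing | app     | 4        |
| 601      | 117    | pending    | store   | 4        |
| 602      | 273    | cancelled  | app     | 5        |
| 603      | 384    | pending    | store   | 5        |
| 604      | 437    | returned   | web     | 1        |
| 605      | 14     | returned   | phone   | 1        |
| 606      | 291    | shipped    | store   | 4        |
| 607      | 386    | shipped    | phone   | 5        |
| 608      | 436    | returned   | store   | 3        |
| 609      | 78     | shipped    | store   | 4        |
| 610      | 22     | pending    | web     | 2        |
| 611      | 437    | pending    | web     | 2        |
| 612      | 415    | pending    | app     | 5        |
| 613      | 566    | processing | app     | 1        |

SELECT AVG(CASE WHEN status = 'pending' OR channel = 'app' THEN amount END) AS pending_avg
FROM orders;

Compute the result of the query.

order_id=600: ✓ → 146
order_id=601: ✓ → 117
order_id=602: ✓ → 273
order_id=603: ✓ → 384
order_id=604: ✗
order_id=605: ✗
order_id=606: ✗
order_id=607: ✗
order_id=608: ✗
order_id=609: ✗
order_id=610: ✓ → 22
order_id=611: ✓ → 437
order_id=612: ✓ → 415
order_id=613: ✓ → 566
pending_avg = (146 + 117 + 273 + 384 + 22 + 437 + 415 + 566) / 8 = 295

295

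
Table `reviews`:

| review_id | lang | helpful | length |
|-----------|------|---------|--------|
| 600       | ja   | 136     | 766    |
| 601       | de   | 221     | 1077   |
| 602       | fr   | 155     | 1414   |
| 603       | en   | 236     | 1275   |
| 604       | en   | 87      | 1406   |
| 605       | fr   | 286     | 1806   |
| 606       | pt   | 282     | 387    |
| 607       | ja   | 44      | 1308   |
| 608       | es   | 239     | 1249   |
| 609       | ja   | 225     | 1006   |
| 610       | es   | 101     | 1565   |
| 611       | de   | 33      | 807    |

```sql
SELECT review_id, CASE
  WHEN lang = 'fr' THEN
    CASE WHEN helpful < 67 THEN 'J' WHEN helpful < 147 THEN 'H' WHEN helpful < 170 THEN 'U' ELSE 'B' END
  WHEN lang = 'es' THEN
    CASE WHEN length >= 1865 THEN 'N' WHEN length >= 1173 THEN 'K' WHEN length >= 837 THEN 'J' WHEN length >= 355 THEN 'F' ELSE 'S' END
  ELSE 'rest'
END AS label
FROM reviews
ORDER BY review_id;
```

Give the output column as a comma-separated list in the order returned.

rest, rest, U, rest, rest, B, rest, rest, K, rest, K, rest

review_id=600: lang='ja' → outer ELSE → rest
review_id=601: lang='de' → outer ELSE → rest
review_id=602: lang='fr' → inner[helpful < 170] → U
review_id=603: lang='en' → outer ELSE → rest
review_id=604: lang='en' → outer ELSE → rest
review_id=605: lang='fr' → inner[ELSE] → B
review_id=606: lang='pt' → outer ELSE → rest
review_id=607: lang='ja' → outer ELSE → rest
review_id=608: lang='es' → inner[length >= 1173] → K
review_id=609: lang='ja' → outer ELSE → rest
review_id=610: lang='es' → inner[length >= 1173] → K
review_id=611: lang='de' → outer ELSE → rest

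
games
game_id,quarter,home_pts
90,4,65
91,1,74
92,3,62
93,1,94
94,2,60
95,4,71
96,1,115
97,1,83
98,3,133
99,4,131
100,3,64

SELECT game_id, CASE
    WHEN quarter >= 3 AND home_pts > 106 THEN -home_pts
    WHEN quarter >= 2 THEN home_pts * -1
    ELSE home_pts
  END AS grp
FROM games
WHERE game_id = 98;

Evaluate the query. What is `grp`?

game_id = 98: quarter=3, home_pts=133.
quarter >= 3 AND home_pts > 106 → true → -133

-133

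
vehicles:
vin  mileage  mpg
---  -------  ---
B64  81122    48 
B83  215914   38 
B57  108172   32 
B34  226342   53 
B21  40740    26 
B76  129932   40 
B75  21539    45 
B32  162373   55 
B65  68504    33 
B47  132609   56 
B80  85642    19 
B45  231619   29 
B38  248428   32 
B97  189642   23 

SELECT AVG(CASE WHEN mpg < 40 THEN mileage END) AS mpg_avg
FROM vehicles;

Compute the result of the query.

148582.625

vin=B64: ✗
vin=B83: ✓ → 215914
vin=B57: ✓ → 108172
vin=B34: ✗
vin=B21: ✓ → 40740
vin=B76: ✗
vin=B75: ✗
vin=B32: ✗
vin=B65: ✓ → 68504
vin=B47: ✗
vin=B80: ✓ → 85642
vin=B45: ✓ → 231619
vin=B38: ✓ → 248428
vin=B97: ✓ → 189642
mpg_avg = (215914 + 108172 + 40740 + 68504 + 85642 + 231619 + 248428 + 189642) / 8 = 148582.625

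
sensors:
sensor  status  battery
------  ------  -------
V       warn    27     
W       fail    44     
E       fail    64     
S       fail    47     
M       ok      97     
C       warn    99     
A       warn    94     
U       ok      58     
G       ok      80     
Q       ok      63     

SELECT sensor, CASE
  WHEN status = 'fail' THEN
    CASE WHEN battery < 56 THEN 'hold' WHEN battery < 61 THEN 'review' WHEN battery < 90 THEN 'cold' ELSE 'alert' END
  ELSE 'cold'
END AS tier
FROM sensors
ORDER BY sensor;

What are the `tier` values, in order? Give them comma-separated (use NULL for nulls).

sensor=A: status='warn' → outer ELSE → cold
sensor=C: status='warn' → outer ELSE → cold
sensor=E: status='fail' → inner[battery < 90] → cold
sensor=G: status='ok' → outer ELSE → cold
sensor=M: status='ok' → outer ELSE → cold
sensor=Q: status='ok' → outer ELSE → cold
sensor=S: status='fail' → inner[battery < 56] → hold
sensor=U: status='ok' → outer ELSE → cold
sensor=V: status='warn' → outer ELSE → cold
sensor=W: status='fail' → inner[battery < 56] → hold

cold, cold, cold, cold, cold, cold, hold, cold, cold, hold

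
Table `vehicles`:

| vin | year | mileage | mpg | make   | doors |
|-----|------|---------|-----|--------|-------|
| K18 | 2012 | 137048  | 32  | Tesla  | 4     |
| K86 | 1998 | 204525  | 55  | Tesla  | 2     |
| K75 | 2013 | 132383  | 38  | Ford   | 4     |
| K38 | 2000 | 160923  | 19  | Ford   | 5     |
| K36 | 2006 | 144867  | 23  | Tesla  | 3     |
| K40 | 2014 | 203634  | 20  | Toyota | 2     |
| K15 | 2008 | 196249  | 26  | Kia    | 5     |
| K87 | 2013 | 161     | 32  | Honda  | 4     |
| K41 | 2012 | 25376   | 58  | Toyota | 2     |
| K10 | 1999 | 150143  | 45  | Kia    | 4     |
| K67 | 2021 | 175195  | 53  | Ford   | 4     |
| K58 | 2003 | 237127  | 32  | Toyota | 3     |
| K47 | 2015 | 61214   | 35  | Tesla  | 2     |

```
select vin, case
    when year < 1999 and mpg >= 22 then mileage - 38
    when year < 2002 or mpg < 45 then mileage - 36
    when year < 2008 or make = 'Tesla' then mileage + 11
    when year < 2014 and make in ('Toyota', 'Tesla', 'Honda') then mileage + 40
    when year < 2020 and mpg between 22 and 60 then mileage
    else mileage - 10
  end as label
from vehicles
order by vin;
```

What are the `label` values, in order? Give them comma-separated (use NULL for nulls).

150107, 196213, 137012, 144831, 160887, 203598, 25416, 61178, 237091, 175185, 132347, 204487, 125

vin=K10: year < 2002 or mpg < 45 → 150107
vin=K15: year < 2002 or mpg < 45 → 196213
vin=K18: year < 2002 or mpg < 45 → 137012
vin=K36: year < 2002 or mpg < 45 → 144831
vin=K38: year < 2002 or mpg < 45 → 160887
vin=K40: year < 2002 or mpg < 45 → 203598
vin=K41: year < 2014 and make in ('Toyota', 'Tesla', 'Honda') → 25416
vin=K47: year < 2002 or mpg < 45 → 61178
vin=K58: year < 2002 or mpg < 45 → 237091
vin=K67: ELSE → 175185
vin=K75: year < 2002 or mpg < 45 → 132347
vin=K86: year < 1999 and mpg >= 22 → 204487
vin=K87: year < 2002 or mpg < 45 → 125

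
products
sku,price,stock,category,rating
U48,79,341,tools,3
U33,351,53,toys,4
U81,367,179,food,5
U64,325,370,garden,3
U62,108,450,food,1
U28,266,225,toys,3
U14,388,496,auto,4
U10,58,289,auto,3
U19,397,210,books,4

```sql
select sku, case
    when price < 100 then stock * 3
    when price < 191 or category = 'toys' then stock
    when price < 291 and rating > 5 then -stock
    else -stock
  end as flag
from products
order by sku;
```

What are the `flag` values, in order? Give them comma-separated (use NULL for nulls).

867, -496, -210, 225, 53, 1023, 450, -370, -179

sku=U10: price < 100 → 867
sku=U14: ELSE → -496
sku=U19: ELSE → -210
sku=U28: price < 191 or category = 'toys' → 225
sku=U33: price < 191 or category = 'toys' → 53
sku=U48: price < 100 → 1023
sku=U62: price < 191 or category = 'toys' → 450
sku=U64: ELSE → -370
sku=U81: ELSE → -179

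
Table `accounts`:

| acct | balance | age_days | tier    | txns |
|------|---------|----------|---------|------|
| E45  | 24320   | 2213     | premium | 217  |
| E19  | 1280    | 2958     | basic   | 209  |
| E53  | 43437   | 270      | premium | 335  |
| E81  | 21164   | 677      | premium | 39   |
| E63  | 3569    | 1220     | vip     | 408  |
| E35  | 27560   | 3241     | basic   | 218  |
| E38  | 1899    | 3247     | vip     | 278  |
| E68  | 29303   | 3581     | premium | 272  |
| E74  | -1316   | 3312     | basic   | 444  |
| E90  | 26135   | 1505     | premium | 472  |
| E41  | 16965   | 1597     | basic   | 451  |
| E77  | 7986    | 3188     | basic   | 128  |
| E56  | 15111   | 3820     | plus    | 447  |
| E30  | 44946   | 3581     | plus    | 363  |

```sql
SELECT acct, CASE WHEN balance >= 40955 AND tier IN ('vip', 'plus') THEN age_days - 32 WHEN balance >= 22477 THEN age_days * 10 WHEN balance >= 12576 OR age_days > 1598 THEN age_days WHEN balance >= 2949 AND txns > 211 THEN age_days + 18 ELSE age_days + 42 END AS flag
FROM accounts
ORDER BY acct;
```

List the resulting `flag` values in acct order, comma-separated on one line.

acct=E19: balance >= 12576 OR age_days > 1598 → 2958
acct=E30: balance >= 40955 AND tier IN ('vip', 'plus') → 3549
acct=E35: balance >= 22477 → 32410
acct=E38: balance >= 12576 OR age_days > 1598 → 3247
acct=E41: balance >= 12576 OR age_days > 1598 → 1597
acct=E45: balance >= 22477 → 22130
acct=E53: balance >= 22477 → 2700
acct=E56: balance >= 12576 OR age_days > 1598 → 3820
acct=E63: balance >= 2949 AND txns > 211 → 1238
acct=E68: balance >= 22477 → 35810
acct=E74: balance >= 12576 OR age_days > 1598 → 3312
acct=E77: balance >= 12576 OR age_days > 1598 → 3188
acct=E81: balance >= 12576 OR age_days > 1598 → 677
acct=E90: balance >= 22477 → 15050

2958, 3549, 32410, 3247, 1597, 22130, 2700, 3820, 1238, 35810, 3312, 3188, 677, 15050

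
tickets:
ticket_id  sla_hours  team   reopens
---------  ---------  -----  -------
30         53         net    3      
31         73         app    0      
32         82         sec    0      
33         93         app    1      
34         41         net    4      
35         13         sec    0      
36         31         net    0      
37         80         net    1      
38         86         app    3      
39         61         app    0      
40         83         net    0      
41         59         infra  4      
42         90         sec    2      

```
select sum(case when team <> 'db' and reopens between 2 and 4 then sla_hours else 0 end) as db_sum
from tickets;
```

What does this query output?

ticket_id=30: ✓ → 53
ticket_id=31: ✗
ticket_id=32: ✗
ticket_id=33: ✗
ticket_id=34: ✓ → 41
ticket_id=35: ✗
ticket_id=36: ✗
ticket_id=37: ✗
ticket_id=38: ✓ → 86
ticket_id=39: ✗
ticket_id=40: ✗
ticket_id=41: ✓ → 59
ticket_id=42: ✓ → 90
db_sum = 53 + 41 + 86 + 59 + 90 = 329

329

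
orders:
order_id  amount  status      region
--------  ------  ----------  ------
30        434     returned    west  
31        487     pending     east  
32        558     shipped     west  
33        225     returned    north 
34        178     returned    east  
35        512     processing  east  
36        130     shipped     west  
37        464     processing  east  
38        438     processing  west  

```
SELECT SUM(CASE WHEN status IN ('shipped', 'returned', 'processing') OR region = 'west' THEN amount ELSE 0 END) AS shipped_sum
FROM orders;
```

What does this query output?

order_id=30: ✓ → 434
order_id=31: ✗
order_id=32: ✓ → 558
order_id=33: ✓ → 225
order_id=34: ✓ → 178
order_id=35: ✓ → 512
order_id=36: ✓ → 130
order_id=37: ✓ → 464
order_id=38: ✓ → 438
shipped_sum = 434 + 558 + 225 + 178 + 512 + 130 + 464 + 438 = 2939

2939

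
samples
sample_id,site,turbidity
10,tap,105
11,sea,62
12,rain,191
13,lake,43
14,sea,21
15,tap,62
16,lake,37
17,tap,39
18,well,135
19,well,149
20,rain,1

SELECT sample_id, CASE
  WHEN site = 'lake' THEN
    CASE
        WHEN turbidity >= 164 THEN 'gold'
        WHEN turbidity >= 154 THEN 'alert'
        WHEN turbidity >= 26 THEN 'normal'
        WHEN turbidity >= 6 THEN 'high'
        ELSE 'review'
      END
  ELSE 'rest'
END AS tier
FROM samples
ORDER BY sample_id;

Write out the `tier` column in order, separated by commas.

sample_id=10: site='tap' → outer ELSE → rest
sample_id=11: site='sea' → outer ELSE → rest
sample_id=12: site='rain' → outer ELSE → rest
sample_id=13: site='lake' → inner[turbidity >= 26] → normal
sample_id=14: site='sea' → outer ELSE → rest
sample_id=15: site='tap' → outer ELSE → rest
sample_id=16: site='lake' → inner[turbidity >= 26] → normal
sample_id=17: site='tap' → outer ELSE → rest
sample_id=18: site='well' → outer ELSE → rest
sample_id=19: site='well' → outer ELSE → rest
sample_id=20: site='rain' → outer ELSE → rest

rest, rest, rest, normal, rest, rest, normal, rest, rest, rest, rest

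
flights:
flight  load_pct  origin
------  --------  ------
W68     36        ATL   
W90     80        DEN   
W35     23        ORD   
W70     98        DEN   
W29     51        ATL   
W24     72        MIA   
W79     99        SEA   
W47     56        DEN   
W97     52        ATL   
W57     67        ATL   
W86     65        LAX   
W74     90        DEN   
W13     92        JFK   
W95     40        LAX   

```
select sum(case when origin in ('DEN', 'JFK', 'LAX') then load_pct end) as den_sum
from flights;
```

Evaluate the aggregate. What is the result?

521

flight=W68: ✗
flight=W90: ✓ → 80
flight=W35: ✗
flight=W70: ✓ → 98
flight=W29: ✗
flight=W24: ✗
flight=W79: ✗
flight=W47: ✓ → 56
flight=W97: ✗
flight=W57: ✗
flight=W86: ✓ → 65
flight=W74: ✓ → 90
flight=W13: ✓ → 92
flight=W95: ✓ → 40
den_sum = 80 + 98 + 56 + 65 + 90 + 92 + 40 = 521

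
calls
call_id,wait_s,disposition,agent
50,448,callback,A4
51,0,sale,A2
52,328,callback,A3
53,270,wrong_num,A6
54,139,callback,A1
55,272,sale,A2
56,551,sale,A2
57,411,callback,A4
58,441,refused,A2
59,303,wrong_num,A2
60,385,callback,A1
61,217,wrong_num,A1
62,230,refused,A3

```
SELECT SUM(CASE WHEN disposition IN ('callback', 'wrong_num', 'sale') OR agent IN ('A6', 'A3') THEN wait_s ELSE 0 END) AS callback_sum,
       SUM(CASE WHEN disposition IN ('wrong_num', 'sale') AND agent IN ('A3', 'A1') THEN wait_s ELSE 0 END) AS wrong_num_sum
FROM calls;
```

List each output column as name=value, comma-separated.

callback_sum=3554, wrong_num_sum=217

[callback_sum: disposition IN ('callback', 'wrong_num', 'sale') OR agent IN ('A6', 'A3')]
call_id=50: ✓ → 448
call_id=51: ✓ → 0
call_id=52: ✓ → 328
call_id=53: ✓ → 270
call_id=54: ✓ → 139
call_id=55: ✓ → 272
call_id=56: ✓ → 551
call_id=57: ✓ → 411
call_id=58: ✗
call_id=59: ✓ → 303
call_id=60: ✓ → 385
call_id=61: ✓ → 217
call_id=62: ✓ → 230
callback_sum = 448 + 328 + 270 + 139 + 272 + 551 + 411 + 303 + 385 + 217 + 230 = 3554
—
[wrong_num_sum: disposition IN ('wrong_num', 'sale') AND agent IN ('A3', 'A1')]
call_id=50: ✗
call_id=51: ✗
call_id=52: ✗
call_id=53: ✗
call_id=54: ✗
call_id=55: ✗
call_id=56: ✗
call_id=57: ✗
call_id=58: ✗
call_id=59: ✗
call_id=60: ✗
call_id=61: ✓ → 217
call_id=62: ✗
wrong_num_sum = 217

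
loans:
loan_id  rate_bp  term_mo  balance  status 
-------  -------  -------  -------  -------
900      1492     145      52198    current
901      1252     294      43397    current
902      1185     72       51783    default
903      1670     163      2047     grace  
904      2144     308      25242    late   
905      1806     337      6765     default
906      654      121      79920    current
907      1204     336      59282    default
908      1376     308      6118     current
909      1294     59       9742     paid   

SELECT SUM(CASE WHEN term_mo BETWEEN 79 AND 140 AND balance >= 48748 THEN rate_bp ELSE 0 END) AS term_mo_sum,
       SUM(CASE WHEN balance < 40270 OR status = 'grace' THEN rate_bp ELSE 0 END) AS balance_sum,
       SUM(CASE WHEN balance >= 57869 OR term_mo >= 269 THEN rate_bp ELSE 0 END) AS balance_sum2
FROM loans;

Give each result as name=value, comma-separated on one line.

[term_mo_sum: term_mo BETWEEN 79 AND 140 AND balance >= 48748]
loan_id=900: ✗
loan_id=901: ✗
loan_id=902: ✗
loan_id=903: ✗
loan_id=904: ✗
loan_id=905: ✗
loan_id=906: ✓ → 654
loan_id=907: ✗
loan_id=908: ✗
loan_id=909: ✗
term_mo_sum = 654
—
[balance_sum: balance < 40270 OR status = 'grace']
loan_id=900: ✗
loan_id=901: ✗
loan_id=902: ✗
loan_id=903: ✓ → 1670
loan_id=904: ✓ → 2144
loan_id=905: ✓ → 1806
loan_id=906: ✗
loan_id=907: ✗
loan_id=908: ✓ → 1376
loan_id=909: ✓ → 1294
balance_sum = 1670 + 2144 + 1806 + 1376 + 1294 = 8290
—
[balance_sum2: balance >= 57869 OR term_mo >= 269]
loan_id=900: ✗
loan_id=901: ✓ → 1252
loan_id=902: ✗
loan_id=903: ✗
loan_id=904: ✓ → 2144
loan_id=905: ✓ → 1806
loan_id=906: ✓ → 654
loan_id=907: ✓ → 1204
loan_id=908: ✓ → 1376
loan_id=909: ✗
balance_sum2 = 1252 + 2144 + 1806 + 654 + 1204 + 1376 = 8436

term_mo_sum=654, balance_sum=8290, balance_sum2=8436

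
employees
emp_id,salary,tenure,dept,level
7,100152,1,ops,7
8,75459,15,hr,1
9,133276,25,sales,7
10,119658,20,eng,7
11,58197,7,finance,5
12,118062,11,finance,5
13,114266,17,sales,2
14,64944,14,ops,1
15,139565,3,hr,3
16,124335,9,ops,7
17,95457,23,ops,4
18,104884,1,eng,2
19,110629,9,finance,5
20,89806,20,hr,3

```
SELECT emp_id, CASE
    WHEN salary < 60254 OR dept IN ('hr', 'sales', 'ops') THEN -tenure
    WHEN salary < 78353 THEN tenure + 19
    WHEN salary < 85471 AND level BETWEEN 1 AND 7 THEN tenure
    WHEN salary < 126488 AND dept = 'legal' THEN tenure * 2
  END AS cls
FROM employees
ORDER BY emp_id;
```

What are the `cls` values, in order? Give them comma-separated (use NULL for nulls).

-1, -15, -25, NULL, -7, NULL, -17, -14, -3, -9, -23, NULL, NULL, -20

emp_id=7: salary < 60254 OR dept IN ('hr', 'sales', 'ops') → -1
emp_id=8: salary < 60254 OR dept IN ('hr', 'sales', 'ops') → -15
emp_id=9: salary < 60254 OR dept IN ('hr', 'sales', 'ops') → -25
emp_id=10: (no match → NULL) → NULL
emp_id=11: salary < 60254 OR dept IN ('hr', 'sales', 'ops') → -7
emp_id=12: (no match → NULL) → NULL
emp_id=13: salary < 60254 OR dept IN ('hr', 'sales', 'ops') → -17
emp_id=14: salary < 60254 OR dept IN ('hr', 'sales', 'ops') → -14
emp_id=15: salary < 60254 OR dept IN ('hr', 'sales', 'ops') → -3
emp_id=16: salary < 60254 OR dept IN ('hr', 'sales', 'ops') → -9
emp_id=17: salary < 60254 OR dept IN ('hr', 'sales', 'ops') → -23
emp_id=18: (no match → NULL) → NULL
emp_id=19: (no match → NULL) → NULL
emp_id=20: salary < 60254 OR dept IN ('hr', 'sales', 'ops') → -20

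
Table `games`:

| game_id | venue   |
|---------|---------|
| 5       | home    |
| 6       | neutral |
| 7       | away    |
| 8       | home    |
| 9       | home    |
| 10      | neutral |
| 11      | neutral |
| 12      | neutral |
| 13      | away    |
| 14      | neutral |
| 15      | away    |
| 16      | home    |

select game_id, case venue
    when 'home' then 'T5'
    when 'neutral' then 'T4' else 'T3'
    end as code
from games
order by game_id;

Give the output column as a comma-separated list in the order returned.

game_id=5: venue='home' → T5
game_id=6: venue='neutral' → T4
game_id=7: ELSE → T3
game_id=8: venue='home' → T5
game_id=9: venue='home' → T5
game_id=10: venue='neutral' → T4
game_id=11: venue='neutral' → T4
game_id=12: venue='neutral' → T4
game_id=13: ELSE → T3
game_id=14: venue='neutral' → T4
game_id=15: ELSE → T3
game_id=16: venue='home' → T5

T5, T4, T3, T5, T5, T4, T4, T4, T3, T4, T3, T5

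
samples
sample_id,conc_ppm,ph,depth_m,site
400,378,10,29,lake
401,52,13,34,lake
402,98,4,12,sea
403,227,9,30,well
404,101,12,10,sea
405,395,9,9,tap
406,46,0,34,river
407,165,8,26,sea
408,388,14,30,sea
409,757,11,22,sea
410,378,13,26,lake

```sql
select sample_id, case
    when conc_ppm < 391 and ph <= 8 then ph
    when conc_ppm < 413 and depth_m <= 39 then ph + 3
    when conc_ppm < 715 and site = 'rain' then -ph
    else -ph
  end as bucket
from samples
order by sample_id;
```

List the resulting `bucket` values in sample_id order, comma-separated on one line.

sample_id=400: conc_ppm < 413 and depth_m <= 39 → 13
sample_id=401: conc_ppm < 413 and depth_m <= 39 → 16
sample_id=402: conc_ppm < 391 and ph <= 8 → 4
sample_id=403: conc_ppm < 413 and depth_m <= 39 → 12
sample_id=404: conc_ppm < 413 and depth_m <= 39 → 15
sample_id=405: conc_ppm < 413 and depth_m <= 39 → 12
sample_id=406: conc_ppm < 391 and ph <= 8 → 0
sample_id=407: conc_ppm < 391 and ph <= 8 → 8
sample_id=408: conc_ppm < 413 and depth_m <= 39 → 17
sample_id=409: ELSE → -11
sample_id=410: conc_ppm < 413 and depth_m <= 39 → 16

13, 16, 4, 12, 15, 12, 0, 8, 17, -11, 16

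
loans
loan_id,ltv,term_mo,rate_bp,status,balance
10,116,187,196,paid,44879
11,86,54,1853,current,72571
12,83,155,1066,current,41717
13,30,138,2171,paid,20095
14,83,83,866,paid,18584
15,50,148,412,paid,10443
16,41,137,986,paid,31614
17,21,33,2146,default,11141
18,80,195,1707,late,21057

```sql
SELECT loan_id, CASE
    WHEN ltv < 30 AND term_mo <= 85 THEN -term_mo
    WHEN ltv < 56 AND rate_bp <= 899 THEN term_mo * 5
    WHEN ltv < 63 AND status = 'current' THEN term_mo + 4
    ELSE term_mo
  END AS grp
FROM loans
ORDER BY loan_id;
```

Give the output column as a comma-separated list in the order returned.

187, 54, 155, 138, 83, 740, 137, -33, 195

loan_id=10: ELSE → 187
loan_id=11: ELSE → 54
loan_id=12: ELSE → 155
loan_id=13: ELSE → 138
loan_id=14: ELSE → 83
loan_id=15: ltv < 56 AND rate_bp <= 899 → 740
loan_id=16: ELSE → 137
loan_id=17: ltv < 30 AND term_mo <= 85 → -33
loan_id=18: ELSE → 195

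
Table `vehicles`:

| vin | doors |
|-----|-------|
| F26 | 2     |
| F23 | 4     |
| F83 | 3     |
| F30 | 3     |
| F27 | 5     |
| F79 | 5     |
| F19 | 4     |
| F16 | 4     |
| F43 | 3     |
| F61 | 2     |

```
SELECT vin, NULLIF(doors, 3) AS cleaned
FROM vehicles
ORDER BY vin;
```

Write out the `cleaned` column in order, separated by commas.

vin=F16: doors=4 vs 3: differ → 4
vin=F19: doors=4 vs 3: differ → 4
vin=F23: doors=4 vs 3: differ → 4
vin=F26: doors=2 vs 3: differ → 2
vin=F27: doors=5 vs 3: differ → 5
vin=F30: doors=3 vs 3: equal → NULL
vin=F43: doors=3 vs 3: equal → NULL
vin=F61: doors=2 vs 3: differ → 2
vin=F79: doors=5 vs 3: differ → 5
vin=F83: doors=3 vs 3: equal → NULL

4, 4, 4, 2, 5, NULL, NULL, 2, 5, NULL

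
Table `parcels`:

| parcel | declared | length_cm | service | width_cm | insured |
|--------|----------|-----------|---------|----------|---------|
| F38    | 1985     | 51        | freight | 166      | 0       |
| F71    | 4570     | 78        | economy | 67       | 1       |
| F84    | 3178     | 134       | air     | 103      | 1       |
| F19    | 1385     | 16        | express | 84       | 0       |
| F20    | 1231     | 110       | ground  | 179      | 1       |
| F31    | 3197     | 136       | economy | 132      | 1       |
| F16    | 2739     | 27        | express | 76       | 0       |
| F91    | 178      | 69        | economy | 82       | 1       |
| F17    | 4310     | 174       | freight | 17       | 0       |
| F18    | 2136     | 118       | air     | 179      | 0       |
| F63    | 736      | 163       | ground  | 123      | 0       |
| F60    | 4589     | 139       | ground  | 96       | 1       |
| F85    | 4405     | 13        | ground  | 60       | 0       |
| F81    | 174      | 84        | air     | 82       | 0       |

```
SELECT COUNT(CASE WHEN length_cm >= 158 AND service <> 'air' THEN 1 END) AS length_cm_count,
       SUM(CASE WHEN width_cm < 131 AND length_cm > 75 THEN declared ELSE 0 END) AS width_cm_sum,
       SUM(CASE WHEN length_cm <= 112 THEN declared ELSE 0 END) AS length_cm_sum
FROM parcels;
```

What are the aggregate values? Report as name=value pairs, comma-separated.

length_cm_count=2, width_cm_sum=17557, length_cm_sum=16667

[length_cm_count: length_cm >= 158 AND service <> 'air']
parcel=F38: ✗
parcel=F71: ✗
parcel=F84: ✗
parcel=F19: ✗
parcel=F20: ✗
parcel=F31: ✗
parcel=F16: ✗
parcel=F91: ✗
parcel=F17: ✓ → 1
parcel=F18: ✗
parcel=F63: ✓ → 1
parcel=F60: ✗
parcel=F85: ✗
parcel=F81: ✗
length_cm_count = COUNT(1, 1) = 2
—
[width_cm_sum: width_cm < 131 AND length_cm > 75]
parcel=F38: ✗
parcel=F71: ✓ → 4570
parcel=F84: ✓ → 3178
parcel=F19: ✗
parcel=F20: ✗
parcel=F31: ✗
parcel=F16: ✗
parcel=F91: ✗
parcel=F17: ✓ → 4310
parcel=F18: ✗
parcel=F63: ✓ → 736
parcel=F60: ✓ → 4589
parcel=F85: ✗
parcel=F81: ✓ → 174
width_cm_sum = 4570 + 3178 + 4310 + 736 + 4589 + 174 = 17557
—
[length_cm_sum: length_cm <= 112]
parcel=F38: ✓ → 1985
parcel=F71: ✓ → 4570
parcel=F84: ✗
parcel=F19: ✓ → 1385
parcel=F20: ✓ → 1231
parcel=F31: ✗
parcel=F16: ✓ → 2739
parcel=F91: ✓ → 178
parcel=F17: ✗
parcel=F18: ✗
parcel=F63: ✗
parcel=F60: ✗
parcel=F85: ✓ → 4405
parcel=F81: ✓ → 174
length_cm_sum = 1985 + 4570 + 1385 + 1231 + 2739 + 178 + 4405 + 174 = 16667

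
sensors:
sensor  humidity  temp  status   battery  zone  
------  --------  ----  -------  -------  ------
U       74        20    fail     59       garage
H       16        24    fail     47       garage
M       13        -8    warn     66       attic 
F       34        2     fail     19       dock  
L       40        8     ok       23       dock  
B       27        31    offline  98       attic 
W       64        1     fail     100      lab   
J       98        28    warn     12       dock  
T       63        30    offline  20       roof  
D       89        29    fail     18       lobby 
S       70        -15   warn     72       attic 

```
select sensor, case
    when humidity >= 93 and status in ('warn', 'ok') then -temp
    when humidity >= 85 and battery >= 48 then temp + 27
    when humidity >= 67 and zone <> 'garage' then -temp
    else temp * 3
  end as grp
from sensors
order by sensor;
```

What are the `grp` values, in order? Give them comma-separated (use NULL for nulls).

93, -29, 6, 72, -28, 24, -24, 15, 90, 60, 3

sensor=B: ELSE → 93
sensor=D: humidity >= 67 and zone <> 'garage' → -29
sensor=F: ELSE → 6
sensor=H: ELSE → 72
sensor=J: humidity >= 93 and status in ('warn', 'ok') → -28
sensor=L: ELSE → 24
sensor=M: ELSE → -24
sensor=S: humidity >= 67 and zone <> 'garage' → 15
sensor=T: ELSE → 90
sensor=U: ELSE → 60
sensor=W: ELSE → 3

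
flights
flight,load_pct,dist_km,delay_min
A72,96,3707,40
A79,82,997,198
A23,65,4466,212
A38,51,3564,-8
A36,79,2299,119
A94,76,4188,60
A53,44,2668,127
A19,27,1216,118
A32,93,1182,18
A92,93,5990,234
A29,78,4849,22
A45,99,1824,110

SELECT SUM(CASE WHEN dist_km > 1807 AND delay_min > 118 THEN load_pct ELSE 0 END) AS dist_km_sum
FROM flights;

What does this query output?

281

flight=A72: ✗
flight=A79: ✗
flight=A23: ✓ → 65
flight=A38: ✗
flight=A36: ✓ → 79
flight=A94: ✗
flight=A53: ✓ → 44
flight=A19: ✗
flight=A32: ✗
flight=A92: ✓ → 93
flight=A29: ✗
flight=A45: ✗
dist_km_sum = 65 + 79 + 44 + 93 = 281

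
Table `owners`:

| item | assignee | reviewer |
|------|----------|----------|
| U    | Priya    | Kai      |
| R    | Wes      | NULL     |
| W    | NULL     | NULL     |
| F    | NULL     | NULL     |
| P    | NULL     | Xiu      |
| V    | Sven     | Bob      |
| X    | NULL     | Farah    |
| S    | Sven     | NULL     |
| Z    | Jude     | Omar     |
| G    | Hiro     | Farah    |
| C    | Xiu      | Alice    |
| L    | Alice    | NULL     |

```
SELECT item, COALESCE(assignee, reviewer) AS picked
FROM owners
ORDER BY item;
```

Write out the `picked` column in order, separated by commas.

item=C: assignee=Xiu → Xiu
item=F: assignee=NULL, reviewer=NULL (all NULL) → NULL
item=G: assignee=Hiro → Hiro
item=L: assignee=Alice → Alice
item=P: assignee=NULL, reviewer=Xiu → Xiu
item=R: assignee=Wes → Wes
item=S: assignee=Sven → Sven
item=U: assignee=Priya → Priya
item=V: assignee=Sven → Sven
item=W: assignee=NULL, reviewer=NULL (all NULL) → NULL
item=X: assignee=NULL, reviewer=Farah → Farah
item=Z: assignee=Jude → Jude

Xiu, NULL, Hiro, Alice, Xiu, Wes, Sven, Priya, Sven, NULL, Farah, Jude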